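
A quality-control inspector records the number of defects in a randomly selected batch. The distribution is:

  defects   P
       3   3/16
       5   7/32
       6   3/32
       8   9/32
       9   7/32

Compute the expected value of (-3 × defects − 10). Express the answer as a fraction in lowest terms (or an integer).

E[-3x-10] = (3/16)·(-19) + (7/32)·(-25) + (3/32)·(-28) + (9/32)·(-34) + (7/32)·(-37)
     = -469/16

-469/16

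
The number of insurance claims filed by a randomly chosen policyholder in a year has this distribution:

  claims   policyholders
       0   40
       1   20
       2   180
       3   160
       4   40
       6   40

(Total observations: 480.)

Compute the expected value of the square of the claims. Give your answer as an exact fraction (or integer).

71/8

Total = 480, so P(claims=0) = 40/480, etc.
E[X²] = (1/12)·0 + (1/24)·1 + (3/8)·4 + (1/3)·9 + (1/12)·16 + (1/12)·36
     = 71/8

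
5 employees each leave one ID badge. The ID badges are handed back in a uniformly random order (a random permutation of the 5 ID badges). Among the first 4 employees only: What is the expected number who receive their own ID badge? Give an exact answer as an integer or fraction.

4/5

Let Xᵢ = 1 if person i gets their own ID badge. For each i, P(Xᵢ=1) = 1/5.
By linearity of expectation, E[X₁+…+X_4] = 4·(1/5) = 4/5.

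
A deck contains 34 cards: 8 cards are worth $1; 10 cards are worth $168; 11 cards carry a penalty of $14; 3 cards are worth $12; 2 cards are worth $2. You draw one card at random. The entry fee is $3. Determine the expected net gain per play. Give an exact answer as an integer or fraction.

736/17 dollars

E[payout] = (8/34)·1 + (10/34)·168 + (11/34)·(-14) + (3/34)·12 + (2/34)·2 = 787/17
Expected profit = 787/17 − 3 = 736/17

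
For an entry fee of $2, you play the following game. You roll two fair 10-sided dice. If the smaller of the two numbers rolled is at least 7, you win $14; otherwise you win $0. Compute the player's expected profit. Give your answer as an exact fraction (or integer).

E[payout] = (21/25)·0 + (4/25)·14 = 56/25
Expected profit = 56/25 − 2 = 6/25

6/25 dollars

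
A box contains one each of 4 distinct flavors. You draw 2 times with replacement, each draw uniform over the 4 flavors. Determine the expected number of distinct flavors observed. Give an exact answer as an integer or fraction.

7/4

Let Xⱼ=1 if type j appears at least once. P(Xⱼ=1) = 1 − ((4−1)/4)^2 = 7/16.
E[#distinct] = 4·7/16 = 7/4.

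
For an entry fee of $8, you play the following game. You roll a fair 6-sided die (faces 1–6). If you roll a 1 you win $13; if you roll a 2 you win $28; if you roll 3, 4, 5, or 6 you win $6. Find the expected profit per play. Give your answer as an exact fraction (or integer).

E[payout] = (2/3)·6 + (1/6)·13 + (1/6)·28 = 65/6
Expected profit = 65/6 − 8 = 17/6

17/6 dollars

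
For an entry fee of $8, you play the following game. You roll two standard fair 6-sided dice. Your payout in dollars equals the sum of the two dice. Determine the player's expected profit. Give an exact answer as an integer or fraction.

Distribution of the sum of the two dice: 2 w.p. 1/36, 3 w.p. 1/18, 4 w.p. 1/12, 5 w.p. 1/9, 6 w.p. 5/36, 7 w.p. 1/6, …
E[payout] = (1/36)·2 + (1/18)·3 + (1/12)·4 + (1/9)·5 + (5/36)·6 + (1/6)·7 + (5/36)·8 + (1/9)·9 + (1/12)·10 + (1/18)·11 + (1/36)·12 = 7
Expected profit = 7 − 8 = -1

-$1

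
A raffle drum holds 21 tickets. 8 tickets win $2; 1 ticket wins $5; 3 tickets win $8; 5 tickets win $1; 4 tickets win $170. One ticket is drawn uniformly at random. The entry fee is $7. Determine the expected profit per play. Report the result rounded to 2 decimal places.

E[payout] = (8/21)·2 + (1/21)·5 + (3/21)·8 + (5/21)·1 + (4/21)·170 = 730/21
Expected profit = 730/21 − 7 = 583/21 ≈ $27.76

$27.76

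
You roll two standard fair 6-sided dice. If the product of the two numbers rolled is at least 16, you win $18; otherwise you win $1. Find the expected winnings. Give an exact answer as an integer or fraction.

223/36 dollars

E[payout] = (25/36)·1 + (11/36)·18 = 223/36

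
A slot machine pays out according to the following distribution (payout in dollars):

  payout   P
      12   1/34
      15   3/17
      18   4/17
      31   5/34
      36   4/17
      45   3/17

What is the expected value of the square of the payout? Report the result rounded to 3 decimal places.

923.794

E[X²] = (1/34)·144 + (3/17)·225 + (4/17)·324 + (5/34)·961 + (4/17)·1296 + (3/17)·2025
     = 31409/34 ≈ 923.794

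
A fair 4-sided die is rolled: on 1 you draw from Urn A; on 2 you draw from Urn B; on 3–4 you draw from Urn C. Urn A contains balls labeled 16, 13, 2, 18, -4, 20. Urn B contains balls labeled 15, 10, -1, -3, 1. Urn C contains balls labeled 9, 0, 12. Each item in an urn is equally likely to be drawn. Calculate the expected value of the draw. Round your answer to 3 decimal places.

E[X | Urn A] = (16 + 13 + 2 + 18 − 4 + 20)/6 = 65/6
E[X | Urn B] = (15 + 10 − 1 − 3 + 1)/5 = 22/5
E[X | Urn C] = (9 + 0 + 12)/3 = 7
E[X] = (1/4)·65/6 + (1/4)·22/5 + (1/2)·7 = 877/120 ≈ 7.308

7.308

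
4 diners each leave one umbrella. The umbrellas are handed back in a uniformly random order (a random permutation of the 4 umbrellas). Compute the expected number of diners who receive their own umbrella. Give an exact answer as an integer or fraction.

1

Let Xᵢ = 1 if person i gets their own umbrella. For each i, P(Xᵢ=1) = 1/4.
By linearity of expectation, E[X₁+…+X_4] = 4·(1/4) = 1.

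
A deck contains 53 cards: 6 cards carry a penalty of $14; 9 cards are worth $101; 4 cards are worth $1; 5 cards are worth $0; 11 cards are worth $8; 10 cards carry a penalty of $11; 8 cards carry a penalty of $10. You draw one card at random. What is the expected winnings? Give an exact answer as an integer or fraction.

E[payout] = (6/53)·(-14) + (9/53)·101 + (4/53)·1 + (5/53)·0 + (11/53)·8 + (10/53)·(-11) + (8/53)·(-10) = 727/53

727/53 dollars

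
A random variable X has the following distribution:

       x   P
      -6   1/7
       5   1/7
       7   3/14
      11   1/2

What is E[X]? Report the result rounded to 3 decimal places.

6.857

E[X] = (1/7)·(-6) + (1/7)·5 + (3/14)·7 + (1/2)·11
     = 48/7 ≈ 6.857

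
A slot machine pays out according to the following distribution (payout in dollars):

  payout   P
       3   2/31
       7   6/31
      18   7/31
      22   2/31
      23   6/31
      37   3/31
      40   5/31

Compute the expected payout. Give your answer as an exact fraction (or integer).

E[X] = (2/31)·3 + (6/31)·7 + (7/31)·18 + (2/31)·22 + (6/31)·23 + (3/31)·37 + (5/31)·40
     = 667/31

667/31 dollars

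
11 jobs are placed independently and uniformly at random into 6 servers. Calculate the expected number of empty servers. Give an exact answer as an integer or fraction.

Let Xⱼ=1 if server j is empty. P(Xⱼ=1) = ((6-1)/6)^11 = 48828125/362797056.
By linearity, E[#empty] = 6·48828125/362797056 = 48828125/60466176.

48828125/60466176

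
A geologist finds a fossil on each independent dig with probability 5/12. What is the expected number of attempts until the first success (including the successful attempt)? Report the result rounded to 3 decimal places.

2.400

For a geometric distribution, E[trials] = 1/p = 1/(5/12) = 12/5.
≈ 2.400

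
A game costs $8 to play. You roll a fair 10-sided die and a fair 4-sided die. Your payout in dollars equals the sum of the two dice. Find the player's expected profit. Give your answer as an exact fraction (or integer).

Distribution of the sum of the two dice: 2 w.p. 1/40, 3 w.p. 1/20, 4 w.p. 3/40, 5 w.p. 1/10, 6 w.p. 1/10, 7 w.p. 1/10, …
E[payout] = (1/40)·2 + (1/20)·3 + (3/40)·4 + (1/10)·5 + (1/10)·6 + (1/10)·7 + (1/10)·8 + (1/10)·9 + (1/10)·10 + (1/10)·11 + (3/40)·12 + (1/20)·13 + (1/40)·14 = 8
Expected profit = 8 − 8 = 0

$0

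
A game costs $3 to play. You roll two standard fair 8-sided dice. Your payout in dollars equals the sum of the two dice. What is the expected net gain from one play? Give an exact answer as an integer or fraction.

Distribution of the sum of the two dice: 2 w.p. 1/64, 3 w.p. 1/32, 4 w.p. 3/64, 5 w.p. 1/16, 6 w.p. 5/64, 7 w.p. 3/32, …
E[payout] = (1/64)·2 + (1/32)·3 + (3/64)·4 + (1/16)·5 + (5/64)·6 + (3/32)·7 + (7/64)·8 + (1/8)·9 + (7/64)·10 + (3/32)·11 + (5/64)·12 + (1/16)·13 + (3/64)·14 + (1/32)·15 + (1/64)·16 = 9
Expected profit = 9 − 3 = 6

$6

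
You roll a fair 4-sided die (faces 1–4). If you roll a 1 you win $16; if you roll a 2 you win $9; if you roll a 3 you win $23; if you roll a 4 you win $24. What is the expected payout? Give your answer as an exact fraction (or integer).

E[payout] = (1/4)·9 + (1/4)·16 + (1/4)·23 + (1/4)·24 = 18

$18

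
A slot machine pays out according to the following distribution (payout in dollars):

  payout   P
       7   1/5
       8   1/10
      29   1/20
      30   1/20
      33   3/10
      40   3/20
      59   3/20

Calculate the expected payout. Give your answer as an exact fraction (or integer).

E[X] = (1/5)·7 + (1/10)·8 + (1/20)·29 + (1/20)·30 + (3/10)·33 + (3/20)·40 + (3/20)·59
     = 299/10

299/10 dollars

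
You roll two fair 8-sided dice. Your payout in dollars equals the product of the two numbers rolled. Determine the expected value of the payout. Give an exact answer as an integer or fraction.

81/4 dollars

Distribution of the product of the two numbers rolled: 1 w.p. 1/64, 2 w.p. 1/32, 3 w.p. 1/32, 4 w.p. 3/64, 5 w.p. 1/32, 6 w.p. 1/16, …
E[payout] = (1/64)·1 + (1/32)·2 + (1/32)·3 + (3/64)·4 + (1/32)·5 + (1/16)·6 + (1/32)·7 + (1/16)·8 + (1/64)·9 + (1/32)·10 + (1/16)·12 + (1/32)·14 + (1/32)·15 + (3/64)·16 + (1/32)·18 + (1/32)·20 + (1/32)·21 + (1/16)·24 + (1/64)·25 + (1/32)·28 + (1/32)·30 + (1/32)·32 + (1/32)·35 + (1/64)·36 + (1/32)·40 + (1/32)·42 + (1/32)·48 + (1/64)·49 + (1/32)·56 + (1/64)·64 = 81/4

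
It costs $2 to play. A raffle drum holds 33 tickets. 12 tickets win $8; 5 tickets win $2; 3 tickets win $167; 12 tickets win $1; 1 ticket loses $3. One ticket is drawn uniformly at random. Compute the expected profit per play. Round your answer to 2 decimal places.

E[payout] = (12/33)·8 + (5/33)·2 + (3/33)·167 + (12/33)·1 + (1/33)·(-3) = 56/3
Expected profit = 56/3 − 2 = 50/3 ≈ $16.67

$16.67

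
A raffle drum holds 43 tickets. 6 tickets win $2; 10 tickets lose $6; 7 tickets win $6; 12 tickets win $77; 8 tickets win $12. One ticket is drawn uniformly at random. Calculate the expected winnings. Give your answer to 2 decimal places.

$23.58

E[payout] = (6/43)·2 + (10/43)·(-6) + (7/43)·6 + (12/43)·77 + (8/43)·12 = 1014/43
≈ $23.58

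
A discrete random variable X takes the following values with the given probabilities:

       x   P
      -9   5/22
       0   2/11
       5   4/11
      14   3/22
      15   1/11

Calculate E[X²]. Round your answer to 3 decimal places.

74.682

E[X²] = (5/22)·81 + (2/11)·0 + (4/11)·25 + (3/22)·196 + (1/11)·225
     = 1643/22 ≈ 74.682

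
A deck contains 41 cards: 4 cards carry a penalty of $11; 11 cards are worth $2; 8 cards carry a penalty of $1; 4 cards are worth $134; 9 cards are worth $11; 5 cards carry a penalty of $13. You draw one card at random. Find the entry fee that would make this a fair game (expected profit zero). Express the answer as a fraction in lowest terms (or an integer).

540/41 dollars

E[payout] = (4/41)·(-11) + (11/41)·2 + (8/41)·(-1) + (4/41)·134 + (9/41)·11 + (5/41)·(-13) = 540/41
Fair fee = E[payout] = 540/41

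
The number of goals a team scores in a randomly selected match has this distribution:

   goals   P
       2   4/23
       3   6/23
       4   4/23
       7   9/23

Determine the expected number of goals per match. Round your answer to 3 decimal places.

E[X] = (4/23)·2 + (6/23)·3 + (4/23)·4 + (9/23)·7
     = 105/23 ≈ 4.565

4.565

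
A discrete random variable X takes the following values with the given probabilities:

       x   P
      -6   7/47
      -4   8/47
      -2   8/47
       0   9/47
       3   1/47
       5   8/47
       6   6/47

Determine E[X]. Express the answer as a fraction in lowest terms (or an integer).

E[X] = (7/47)·(-6) + (8/47)·(-4) + (8/47)·(-2) + (9/47)·0 + (1/47)·3 + (8/47)·5 + (6/47)·6
     = -11/47

-11/47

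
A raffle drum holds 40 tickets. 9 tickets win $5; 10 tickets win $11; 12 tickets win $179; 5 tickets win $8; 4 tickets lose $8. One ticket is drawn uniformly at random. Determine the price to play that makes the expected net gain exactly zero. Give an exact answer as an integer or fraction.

2311/40 dollars

E[payout] = (9/40)·5 + (10/40)·11 + (12/40)·179 + (5/40)·8 + (4/40)·(-8) = 2311/40
Fair fee = E[payout] = 2311/40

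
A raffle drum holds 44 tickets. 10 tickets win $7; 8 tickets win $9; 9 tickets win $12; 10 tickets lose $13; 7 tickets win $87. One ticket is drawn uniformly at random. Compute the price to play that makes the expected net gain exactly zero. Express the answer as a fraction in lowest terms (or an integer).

729/44 dollars

E[payout] = (10/44)·7 + (8/44)·9 + (9/44)·12 + (10/44)·(-13) + (7/44)·87 = 729/44
Fair fee = E[payout] = 729/44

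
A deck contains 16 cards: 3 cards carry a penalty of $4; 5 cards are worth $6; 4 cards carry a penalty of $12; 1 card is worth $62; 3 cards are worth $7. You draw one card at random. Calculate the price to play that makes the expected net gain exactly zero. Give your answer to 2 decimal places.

$3.31

E[payout] = (3/16)·(-4) + (5/16)·6 + (4/16)·(-12) + (1/16)·62 + (3/16)·7 = 53/16
Fair fee = E[payout] = 53/16 ≈ $3.31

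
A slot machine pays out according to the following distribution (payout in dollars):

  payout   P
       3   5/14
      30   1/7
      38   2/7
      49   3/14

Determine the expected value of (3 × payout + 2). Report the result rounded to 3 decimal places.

E[3x+2] = (5/14)·11 + (1/7)·92 + (2/7)·116 + (3/14)·149
     = 575/7 ≈ 82.143

82.143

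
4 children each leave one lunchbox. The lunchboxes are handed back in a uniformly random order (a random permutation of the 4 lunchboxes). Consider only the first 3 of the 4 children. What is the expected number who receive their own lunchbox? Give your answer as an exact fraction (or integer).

Let Xᵢ = 1 if person i gets their own lunchbox. For each i, P(Xᵢ=1) = 1/4.
By linearity of expectation, E[X₁+…+X_3] = 3·(1/4) = 3/4.

3/4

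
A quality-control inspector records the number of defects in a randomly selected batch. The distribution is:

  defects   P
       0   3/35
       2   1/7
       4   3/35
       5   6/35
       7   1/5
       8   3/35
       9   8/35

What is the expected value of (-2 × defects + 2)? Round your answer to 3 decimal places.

-9.257

E[-2x+2] = (3/35)·2 + (1/7)·(-2) + (3/35)·(-6) + (6/35)·(-8) + (1/5)·(-12) + (3/35)·(-14) + (8/35)·(-16)
     = -324/35 ≈ -9.257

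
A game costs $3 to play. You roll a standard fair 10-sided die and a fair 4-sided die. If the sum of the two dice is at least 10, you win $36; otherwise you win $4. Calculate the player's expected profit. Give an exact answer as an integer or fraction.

61/5 dollars

E[payout] = (13/20)·4 + (7/20)·36 = 76/5
Expected profit = 76/5 − 3 = 61/5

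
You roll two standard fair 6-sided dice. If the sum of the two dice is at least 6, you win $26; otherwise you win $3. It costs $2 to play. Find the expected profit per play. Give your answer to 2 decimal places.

E[payout] = (5/18)·3 + (13/18)·26 = 353/18
Expected profit = 353/18 − 2 = 317/18 ≈ $17.61

$17.61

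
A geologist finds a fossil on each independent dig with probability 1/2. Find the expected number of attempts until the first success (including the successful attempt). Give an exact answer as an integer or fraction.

For a geometric distribution, E[trials] = 1/p = 1/(1/2) = 2.

2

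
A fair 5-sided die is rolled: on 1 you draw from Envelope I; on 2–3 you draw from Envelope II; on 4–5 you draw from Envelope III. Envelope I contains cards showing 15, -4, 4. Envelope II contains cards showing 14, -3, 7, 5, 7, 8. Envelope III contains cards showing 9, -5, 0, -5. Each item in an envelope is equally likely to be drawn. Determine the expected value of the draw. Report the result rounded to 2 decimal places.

3.43

E[X | Envelope I] = (15 − 4 + 4)/3 = 5
E[X | Envelope II] = (14 − 3 + 7 + 5 + 7 + 8)/6 = 19/3
E[X | Envelope III] = (9 − 5 + 0 − 5)/4 = -1/4
E[X] = (1/5)·5 + (2/5)·19/3 + (2/5)·(-1/4) = 103/30 ≈ 3.43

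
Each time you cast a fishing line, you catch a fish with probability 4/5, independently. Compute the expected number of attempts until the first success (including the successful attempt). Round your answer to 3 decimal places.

For a geometric distribution, E[trials] = 1/p = 1/(4/5) = 5/4.
≈ 1.250

1.250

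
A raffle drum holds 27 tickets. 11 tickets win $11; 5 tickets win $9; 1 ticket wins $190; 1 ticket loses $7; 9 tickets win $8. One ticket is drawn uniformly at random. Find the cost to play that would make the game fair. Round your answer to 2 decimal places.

$15.59

E[payout] = (11/27)·11 + (5/27)·9 + (1/27)·190 + (1/27)·(-7) + (9/27)·8 = 421/27
Fair fee = E[payout] = 421/27 ≈ $15.59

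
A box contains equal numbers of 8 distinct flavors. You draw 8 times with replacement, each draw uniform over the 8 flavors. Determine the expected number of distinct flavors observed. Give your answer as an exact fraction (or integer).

Let Xⱼ=1 if type j appears at least once. P(Xⱼ=1) = 1 − ((8−1)/8)^8 = 11012415/16777216.
E[#distinct] = 8·11012415/16777216 = 11012415/2097152.

11012415/2097152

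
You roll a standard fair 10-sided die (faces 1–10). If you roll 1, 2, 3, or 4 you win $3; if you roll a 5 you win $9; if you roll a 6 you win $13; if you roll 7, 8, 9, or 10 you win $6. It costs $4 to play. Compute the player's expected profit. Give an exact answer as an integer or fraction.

E[payout] = (2/5)·3 + (2/5)·6 + (1/10)·9 + (1/10)·13 = 29/5
Expected profit = 29/5 − 4 = 9/5

9/5 dollars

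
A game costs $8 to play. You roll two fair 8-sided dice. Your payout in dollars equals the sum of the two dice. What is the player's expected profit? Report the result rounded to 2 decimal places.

$1.00

Distribution of the sum of the two dice: 2 w.p. 1/64, 3 w.p. 1/32, 4 w.p. 3/64, 5 w.p. 1/16, 6 w.p. 5/64, 7 w.p. 3/32, …
E[payout] = (1/64)·2 + (1/32)·3 + (3/64)·4 + (1/16)·5 + (5/64)·6 + (3/32)·7 + (7/64)·8 + (1/8)·9 + (7/64)·10 + (3/32)·11 + (5/64)·12 + (1/16)·13 + (3/64)·14 + (1/32)·15 + (1/64)·16 = 9
Expected profit = 9 − 8 = 1 ≈ $1.00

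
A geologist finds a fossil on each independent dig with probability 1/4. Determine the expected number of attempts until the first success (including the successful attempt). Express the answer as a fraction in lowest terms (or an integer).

For a geometric distribution, E[trials] = 1/p = 1/(1/4) = 4.

4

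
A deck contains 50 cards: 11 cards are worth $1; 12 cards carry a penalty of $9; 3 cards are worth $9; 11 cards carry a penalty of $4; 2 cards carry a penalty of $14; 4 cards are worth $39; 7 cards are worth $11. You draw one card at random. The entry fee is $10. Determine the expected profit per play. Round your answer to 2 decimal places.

-$8.18

E[payout] = (11/50)·1 + (12/50)·(-9) + (3/50)·9 + (11/50)·(-4) + (2/50)·(-14) + (4/50)·39 + (7/50)·11 = 91/50
Expected profit = 91/50 − 10 = -409/50 ≈ -$8.18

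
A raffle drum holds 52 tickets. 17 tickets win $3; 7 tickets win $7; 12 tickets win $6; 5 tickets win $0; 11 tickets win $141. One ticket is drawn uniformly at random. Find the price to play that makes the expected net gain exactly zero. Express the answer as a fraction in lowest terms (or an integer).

1723/52 dollars

E[payout] = (17/52)·3 + (7/52)·7 + (12/52)·6 + (5/52)·0 + (11/52)·141 = 1723/52
Fair fee = E[payout] = 1723/52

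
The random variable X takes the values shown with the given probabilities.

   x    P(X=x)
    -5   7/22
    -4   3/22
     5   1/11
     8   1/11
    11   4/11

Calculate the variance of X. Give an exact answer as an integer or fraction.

E[X] = (7/22)·(-5) + (3/22)·(-4) + (1/11)·5 + (1/11)·8 + (4/11)·11 = 67/22
E[X²] = (7/22)·25 + (3/22)·16 + (1/11)·25 + (1/11)·64 + (4/11)·121 = 1369/22
Var(X) = 1369/22 − (67/22)² = 25629/484

25629/484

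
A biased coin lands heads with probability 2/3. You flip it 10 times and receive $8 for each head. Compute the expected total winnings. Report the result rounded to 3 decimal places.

E[#heads] = 10·2/3 = 20/3 (linearity over flips).
E[winnings] = 8·20/3 = 160/3.
≈ 53.333

$53.333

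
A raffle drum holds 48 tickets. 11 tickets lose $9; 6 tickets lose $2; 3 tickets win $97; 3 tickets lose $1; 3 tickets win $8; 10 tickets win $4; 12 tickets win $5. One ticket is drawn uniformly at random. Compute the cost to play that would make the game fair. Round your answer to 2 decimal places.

E[payout] = (11/48)·(-9) + (6/48)·(-2) + (3/48)·97 + (3/48)·(-1) + (3/48)·8 + (10/48)·4 + (12/48)·5 = 301/48
Fair fee = E[payout] = 301/48 ≈ $6.27

$6.27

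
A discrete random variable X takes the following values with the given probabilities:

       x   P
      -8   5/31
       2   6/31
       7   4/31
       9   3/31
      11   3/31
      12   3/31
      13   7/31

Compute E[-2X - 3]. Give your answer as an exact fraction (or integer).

-467/31

E[-2x-3] = (5/31)·13 + (6/31)·(-7) + (4/31)·(-17) + (3/31)·(-21) + (3/31)·(-25) + (3/31)·(-27) + (7/31)·(-29)
     = -467/31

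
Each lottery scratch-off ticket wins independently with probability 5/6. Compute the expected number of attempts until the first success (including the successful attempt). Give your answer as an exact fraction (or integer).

6/5

For a geometric distribution, E[trials] = 1/p = 1/(5/6) = 6/5.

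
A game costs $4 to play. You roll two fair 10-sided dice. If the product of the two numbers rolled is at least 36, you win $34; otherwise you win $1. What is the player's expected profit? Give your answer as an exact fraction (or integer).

171/20 dollars

E[payout] = (13/20)·1 + (7/20)·34 = 251/20
Expected profit = 251/20 − 4 = 171/20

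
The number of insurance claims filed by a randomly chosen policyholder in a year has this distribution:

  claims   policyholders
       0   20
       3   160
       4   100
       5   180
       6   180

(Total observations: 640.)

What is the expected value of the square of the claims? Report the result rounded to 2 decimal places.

21.91

Total = 640, so P(claims=0) = 20/640, etc.
E[X²] = (1/32)·0 + (1/4)·9 + (5/32)·16 + (9/32)·25 + (9/32)·36
     = 701/32 ≈ 21.91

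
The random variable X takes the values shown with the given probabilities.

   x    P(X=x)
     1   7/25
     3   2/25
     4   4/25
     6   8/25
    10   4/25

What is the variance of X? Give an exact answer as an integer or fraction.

E[X] = (7/25)·1 + (2/25)·3 + (4/25)·4 + (8/25)·6 + (4/25)·10 = 117/25
E[X²] = (7/25)·1 + (2/25)·9 + (4/25)·16 + (8/25)·36 + (4/25)·100 = 777/25
Var(X) = 777/25 − (117/25)² = 5736/625

5736/625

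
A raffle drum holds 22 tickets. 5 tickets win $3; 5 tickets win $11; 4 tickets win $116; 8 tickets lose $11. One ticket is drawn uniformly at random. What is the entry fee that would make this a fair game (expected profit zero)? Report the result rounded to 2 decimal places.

$20.27

E[payout] = (5/22)·3 + (5/22)·11 + (4/22)·116 + (8/22)·(-11) = 223/11
Fair fee = E[payout] = 223/11 ≈ $20.27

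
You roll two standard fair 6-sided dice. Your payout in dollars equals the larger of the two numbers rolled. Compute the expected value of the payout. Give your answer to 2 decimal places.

$4.47

Distribution of the larger of the two numbers rolled: 1 w.p. 1/36, 2 w.p. 1/12, 3 w.p. 5/36, 4 w.p. 7/36, 5 w.p. 1/4, 6 w.p. 11/36
E[payout] = (1/36)·1 + (1/12)·2 + (5/36)·3 + (7/36)·4 + (1/4)·5 + (11/36)·6 = 161/36
≈ $4.47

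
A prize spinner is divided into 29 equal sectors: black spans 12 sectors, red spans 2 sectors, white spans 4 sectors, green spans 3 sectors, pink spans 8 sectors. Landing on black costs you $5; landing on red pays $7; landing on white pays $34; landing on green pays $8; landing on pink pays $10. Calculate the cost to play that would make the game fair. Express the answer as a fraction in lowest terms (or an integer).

E[payout] = (12/29)·(-5) + (2/29)·7 + (4/29)·34 + (3/29)·8 + (8/29)·10 = 194/29
Fair fee = E[payout] = 194/29

194/29 dollars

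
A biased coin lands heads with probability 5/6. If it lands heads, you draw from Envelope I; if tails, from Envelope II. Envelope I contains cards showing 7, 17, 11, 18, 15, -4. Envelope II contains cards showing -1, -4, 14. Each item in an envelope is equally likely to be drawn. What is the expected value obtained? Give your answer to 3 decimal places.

E[X | Envelope I] = (7 + 17 + 11 + 18 + 15 − 4)/6 = 32/3
E[X | Envelope II] = (-1 − 4 + 14)/3 = 3
E[X] = (5/6)·32/3 + (1/6)·3 = 169/18 ≈ 9.389

9.389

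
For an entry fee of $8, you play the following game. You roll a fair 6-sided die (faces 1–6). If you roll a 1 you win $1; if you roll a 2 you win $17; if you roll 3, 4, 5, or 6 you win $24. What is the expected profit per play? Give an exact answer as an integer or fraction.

$11

E[payout] = (1/6)·1 + (1/6)·17 + (2/3)·24 = 19
Expected profit = 19 − 8 = 11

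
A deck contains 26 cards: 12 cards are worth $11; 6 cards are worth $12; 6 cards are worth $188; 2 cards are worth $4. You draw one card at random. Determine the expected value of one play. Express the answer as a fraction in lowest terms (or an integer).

670/13 dollars

E[payout] = (12/26)·11 + (6/26)·12 + (6/26)·188 + (2/26)·4 = 670/13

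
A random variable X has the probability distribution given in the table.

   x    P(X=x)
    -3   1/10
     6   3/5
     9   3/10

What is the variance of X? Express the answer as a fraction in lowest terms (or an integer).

54/5

E[X] = (1/10)·(-3) + (3/5)·6 + (3/10)·9 = 6
E[X²] = (1/10)·9 + (3/5)·36 + (3/10)·81 = 234/5
Var(X) = 234/5 − (6)² = 54/5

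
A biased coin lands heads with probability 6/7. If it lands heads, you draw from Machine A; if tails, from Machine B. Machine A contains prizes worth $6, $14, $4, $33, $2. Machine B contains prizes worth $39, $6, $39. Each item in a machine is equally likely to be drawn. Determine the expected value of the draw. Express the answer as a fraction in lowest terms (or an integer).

E[X | Machine A] = (6 + 14 + 4 + 33 + 2)/5 = 59/5
E[X | Machine B] = (39 + 6 + 39)/3 = 28
E[X] = (6/7)·59/5 + (1/7)·28 = 494/35

494/35 dollars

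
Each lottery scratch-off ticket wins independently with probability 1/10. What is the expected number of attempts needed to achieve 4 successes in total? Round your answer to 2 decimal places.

40.00

By linearity (sum of 4 independent geometric waits), E[trials] = 4/p = 4/(1/10) = 40.
≈ 40.00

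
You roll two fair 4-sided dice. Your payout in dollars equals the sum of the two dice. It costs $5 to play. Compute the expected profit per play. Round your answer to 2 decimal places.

$0.00

Distribution of the sum of the two dice: 2 w.p. 1/16, 3 w.p. 1/8, 4 w.p. 3/16, 5 w.p. 1/4, 6 w.p. 3/16, 7 w.p. 1/8, …
E[payout] = (1/16)·2 + (1/8)·3 + (3/16)·4 + (1/4)·5 + (3/16)·6 + (1/8)·7 + (1/16)·8 = 5
Expected profit = 5 − 5 = 0 ≈ $0.00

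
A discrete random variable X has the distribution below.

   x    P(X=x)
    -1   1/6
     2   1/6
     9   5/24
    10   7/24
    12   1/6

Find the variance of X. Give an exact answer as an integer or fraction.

12935/576

E[X] = (1/6)·(-1) + (1/6)·2 + (5/24)·9 + (7/24)·10 + (1/6)·12 = 167/24
E[X²] = (1/6)·1 + (1/6)·4 + (5/24)·81 + (7/24)·100 + (1/6)·144 = 567/8
Var(X) = 567/8 − (167/24)² = 12935/576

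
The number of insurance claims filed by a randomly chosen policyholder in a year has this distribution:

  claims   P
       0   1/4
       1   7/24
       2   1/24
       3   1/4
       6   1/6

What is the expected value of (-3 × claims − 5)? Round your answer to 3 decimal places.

E[-3x-5] = (1/4)·(-5) + (7/24)·(-8) + (1/24)·(-11) + (1/4)·(-14) + (1/6)·(-23)
     = -91/8 ≈ -11.375

-11.375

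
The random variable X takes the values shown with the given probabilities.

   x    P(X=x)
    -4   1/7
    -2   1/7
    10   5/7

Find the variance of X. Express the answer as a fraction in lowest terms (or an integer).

E[X] = (1/7)·(-4) + (1/7)·(-2) + (5/7)·10 = 44/7
E[X²] = (1/7)·16 + (1/7)·4 + (5/7)·100 = 520/7
Var(X) = 520/7 − (44/7)² = 1704/49

1704/49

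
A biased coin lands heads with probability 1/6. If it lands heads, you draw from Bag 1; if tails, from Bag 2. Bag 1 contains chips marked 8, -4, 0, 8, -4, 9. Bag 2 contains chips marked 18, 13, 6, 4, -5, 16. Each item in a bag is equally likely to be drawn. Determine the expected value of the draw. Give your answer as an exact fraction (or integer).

E[X | Bag 1] = (8 − 4 + 0 + 8 − 4 + 9)/6 = 17/6
E[X | Bag 2] = (18 + 13 + 6 + 4 − 5 + 16)/6 = 26/3
E[X] = (1/6)·17/6 + (5/6)·26/3 = 277/36

277/36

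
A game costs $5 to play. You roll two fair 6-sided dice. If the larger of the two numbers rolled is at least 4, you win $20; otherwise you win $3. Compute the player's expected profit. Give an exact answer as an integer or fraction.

43/4 dollars

E[payout] = (1/4)·3 + (3/4)·20 = 63/4
Expected profit = 63/4 − 5 = 43/4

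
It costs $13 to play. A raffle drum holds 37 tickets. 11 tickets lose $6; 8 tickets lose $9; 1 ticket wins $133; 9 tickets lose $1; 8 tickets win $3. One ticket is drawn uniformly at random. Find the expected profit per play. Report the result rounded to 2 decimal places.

E[payout] = (11/37)·(-6) + (8/37)·(-9) + (1/37)·133 + (9/37)·(-1) + (8/37)·3 = 10/37
Expected profit = 10/37 − 13 = -471/37 ≈ -$12.73

-$12.73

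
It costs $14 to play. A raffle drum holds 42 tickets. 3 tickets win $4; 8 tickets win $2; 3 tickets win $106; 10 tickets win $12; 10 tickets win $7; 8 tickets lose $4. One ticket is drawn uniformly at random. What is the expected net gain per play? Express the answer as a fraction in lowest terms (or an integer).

E[payout] = (3/42)·4 + (8/42)·2 + (3/42)·106 + (10/42)·12 + (10/42)·7 + (8/42)·(-4) = 12
Expected profit = 12 − 14 = -2

-$2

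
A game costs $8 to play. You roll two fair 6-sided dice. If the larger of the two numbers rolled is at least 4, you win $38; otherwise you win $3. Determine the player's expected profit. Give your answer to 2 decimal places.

E[payout] = (1/4)·3 + (3/4)·38 = 117/4
Expected profit = 117/4 − 8 = 85/4 ≈ $21.25

$21.25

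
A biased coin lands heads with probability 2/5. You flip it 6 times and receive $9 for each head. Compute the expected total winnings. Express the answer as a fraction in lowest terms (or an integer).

E[#heads] = 6·2/5 = 12/5 (linearity over flips).
E[winnings] = 9·12/5 = 108/5.

108/5 dollars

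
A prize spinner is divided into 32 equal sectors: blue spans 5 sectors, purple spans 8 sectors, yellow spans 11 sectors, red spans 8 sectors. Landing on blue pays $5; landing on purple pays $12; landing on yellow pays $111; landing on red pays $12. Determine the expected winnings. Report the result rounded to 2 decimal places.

$44.94

E[payout] = (5/32)·5 + (8/32)·12 + (11/32)·111 + (8/32)·12 = 719/16
≈ $44.94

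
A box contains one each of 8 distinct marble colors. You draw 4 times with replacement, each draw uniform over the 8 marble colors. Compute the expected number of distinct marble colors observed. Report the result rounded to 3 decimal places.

Let Xⱼ=1 if type j appears at least once. P(Xⱼ=1) = 1 − ((8−1)/8)^4 = 1695/4096.
E[#distinct] = 8·1695/4096 = 1695/512.
≈ 3.311

3.311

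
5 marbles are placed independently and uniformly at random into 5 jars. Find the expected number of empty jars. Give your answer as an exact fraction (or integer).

Let Xⱼ=1 if jar j is empty. P(Xⱼ=1) = ((5-1)/5)^5 = 1024/3125.
By linearity, E[#empty] = 5·1024/3125 = 1024/625.

1024/625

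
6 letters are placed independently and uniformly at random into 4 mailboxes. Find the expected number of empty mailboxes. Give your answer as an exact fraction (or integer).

Let Xⱼ=1 if mailbox j is empty. P(Xⱼ=1) = ((4-1)/4)^6 = 729/4096.
By linearity, E[#empty] = 4·729/4096 = 729/1024.

729/1024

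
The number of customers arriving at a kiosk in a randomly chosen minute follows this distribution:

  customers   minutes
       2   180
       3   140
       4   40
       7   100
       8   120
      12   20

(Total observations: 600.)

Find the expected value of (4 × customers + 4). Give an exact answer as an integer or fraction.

Total = 600, so P(customers=2) = 180/600, etc.
E[4x+4] = (3/10)·12 + (7/30)·16 + (1/15)·20 + (1/6)·32 + (1/5)·36 + (1/30)·52
     = 344/15

344/15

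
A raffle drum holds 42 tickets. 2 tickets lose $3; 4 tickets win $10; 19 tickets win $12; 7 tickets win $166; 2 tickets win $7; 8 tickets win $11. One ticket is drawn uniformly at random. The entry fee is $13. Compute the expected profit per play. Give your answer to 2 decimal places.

$23.33

E[payout] = (2/42)·(-3) + (4/42)·10 + (19/42)·12 + (7/42)·166 + (2/42)·7 + (8/42)·11 = 109/3
Expected profit = 109/3 − 13 = 70/3 ≈ $23.33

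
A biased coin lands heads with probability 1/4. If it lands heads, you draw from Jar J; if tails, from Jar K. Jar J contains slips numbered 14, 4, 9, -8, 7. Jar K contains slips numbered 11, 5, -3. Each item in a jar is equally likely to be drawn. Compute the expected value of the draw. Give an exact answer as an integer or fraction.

E[X | Jar J] = (14 + 4 + 9 − 8 + 7)/5 = 26/5
E[X | Jar K] = (11 + 5 − 3)/3 = 13/3
E[X] = (1/4)·26/5 + (3/4)·13/3 = 91/20

91/20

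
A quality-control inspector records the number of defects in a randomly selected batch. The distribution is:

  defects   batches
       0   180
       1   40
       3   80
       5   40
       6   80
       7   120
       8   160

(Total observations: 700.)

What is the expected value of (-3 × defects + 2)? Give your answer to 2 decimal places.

-11.20

Total = 700, so P(defects=0) = 180/700, etc.
E[-3x+2] = (9/35)·2 + (2/35)·(-1) + (4/35)·(-7) + (2/35)·(-13) + (4/35)·(-16) + (6/35)·(-19) + (8/35)·(-22)
     = -56/5 ≈ -11.20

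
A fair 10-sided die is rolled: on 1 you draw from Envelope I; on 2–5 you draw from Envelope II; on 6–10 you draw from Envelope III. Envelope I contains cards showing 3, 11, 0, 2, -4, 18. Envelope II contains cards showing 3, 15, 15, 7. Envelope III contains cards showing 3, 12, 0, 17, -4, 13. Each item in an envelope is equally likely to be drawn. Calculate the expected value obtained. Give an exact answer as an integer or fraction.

95/12

E[X | Envelope I] = (3 + 11 + 0 + 2 − 4 + 18)/6 = 5
E[X | Envelope II] = (3 + 15 + 15 + 7)/4 = 10
E[X | Envelope III] = (3 + 12 + 0 + 17 − 4 + 13)/6 = 41/6
E[X] = (1/10)·5 + (2/5)·10 + (1/2)·41/6 = 95/12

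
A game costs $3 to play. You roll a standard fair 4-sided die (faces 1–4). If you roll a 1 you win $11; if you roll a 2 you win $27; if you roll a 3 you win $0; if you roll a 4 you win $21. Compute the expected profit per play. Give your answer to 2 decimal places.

E[payout] = (1/4)·0 + (1/4)·11 + (1/4)·21 + (1/4)·27 = 59/4
Expected profit = 59/4 − 3 = 47/4 ≈ $11.75

$11.75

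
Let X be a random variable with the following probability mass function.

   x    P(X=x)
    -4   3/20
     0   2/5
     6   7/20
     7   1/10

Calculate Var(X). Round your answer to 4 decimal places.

15.0600

E[X] = (3/20)·(-4) + (2/5)·0 + (7/20)·6 + (1/10)·7 = 11/5
E[X²] = (3/20)·16 + (2/5)·0 + (7/20)·36 + (1/10)·49 = 199/10
Var(X) = 199/10 − (11/5)² = 753/50 ≈ 15.0600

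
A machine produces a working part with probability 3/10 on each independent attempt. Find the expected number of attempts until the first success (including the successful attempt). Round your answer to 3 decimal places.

3.333

For a geometric distribution, E[trials] = 1/p = 1/(3/10) = 10/3.
≈ 3.333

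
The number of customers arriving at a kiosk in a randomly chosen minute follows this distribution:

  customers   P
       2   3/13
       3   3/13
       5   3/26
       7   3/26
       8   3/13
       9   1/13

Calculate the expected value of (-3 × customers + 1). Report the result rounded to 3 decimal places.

-14.231

E[-3x+1] = (3/13)·(-5) + (3/13)·(-8) + (3/26)·(-14) + (3/26)·(-20) + (3/13)·(-23) + (1/13)·(-26)
     = -185/13 ≈ -14.231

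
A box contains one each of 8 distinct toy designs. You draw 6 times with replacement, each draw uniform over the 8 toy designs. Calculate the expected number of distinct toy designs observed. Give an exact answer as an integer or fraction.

144495/32768

Let Xⱼ=1 if type j appears at least once. P(Xⱼ=1) = 1 − ((8−1)/8)^6 = 144495/262144.
E[#distinct] = 8·144495/262144 = 144495/32768.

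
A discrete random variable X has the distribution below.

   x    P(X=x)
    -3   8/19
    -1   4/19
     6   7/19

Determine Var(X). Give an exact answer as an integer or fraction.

6036/361

E[X] = (8/19)·(-3) + (4/19)·(-1) + (7/19)·6 = 14/19
E[X²] = (8/19)·9 + (4/19)·1 + (7/19)·36 = 328/19
Var(X) = 328/19 − (14/19)² = 6036/361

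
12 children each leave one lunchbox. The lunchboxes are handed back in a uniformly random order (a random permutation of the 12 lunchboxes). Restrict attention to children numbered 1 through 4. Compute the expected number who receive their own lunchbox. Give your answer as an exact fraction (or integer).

Let Xᵢ = 1 if person i gets their own lunchbox. For each i, P(Xᵢ=1) = 1/12.
By linearity of expectation, E[X₁+…+X_4] = 4·(1/12) = 1/3.

1/3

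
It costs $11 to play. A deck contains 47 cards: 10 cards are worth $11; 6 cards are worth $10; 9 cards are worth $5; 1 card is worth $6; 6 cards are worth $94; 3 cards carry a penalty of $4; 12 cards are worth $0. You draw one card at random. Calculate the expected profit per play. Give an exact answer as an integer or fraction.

256/47 dollars

E[payout] = (10/47)·11 + (6/47)·10 + (9/47)·5 + (1/47)·6 + (6/47)·94 + (3/47)·(-4) + (12/47)·0 = 773/47
Expected profit = 773/47 − 11 = 256/47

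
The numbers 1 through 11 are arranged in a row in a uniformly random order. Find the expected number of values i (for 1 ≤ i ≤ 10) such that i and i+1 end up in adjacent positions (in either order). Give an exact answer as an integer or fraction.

20/11

For each i ∈ {1,…,10}, let Xᵢ = 1 if i and i+1 are adjacent. P(Xᵢ=1) = 2·(11−1)!/11! = 2/11.
By linearity, E[ΣXᵢ] = (10)·(2/11) = 20/11.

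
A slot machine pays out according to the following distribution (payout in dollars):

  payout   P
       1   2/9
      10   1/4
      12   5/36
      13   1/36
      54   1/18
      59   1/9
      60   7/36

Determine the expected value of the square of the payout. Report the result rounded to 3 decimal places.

E[X²] = (2/9)·1 + (1/4)·100 + (5/36)·144 + (1/36)·169 + (1/18)·2916 + (1/9)·3481 + (7/36)·3600
     = 46753/36 ≈ 1298.694

1298.694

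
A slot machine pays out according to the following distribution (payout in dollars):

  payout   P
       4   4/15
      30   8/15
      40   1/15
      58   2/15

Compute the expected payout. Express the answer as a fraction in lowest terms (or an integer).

412/15 dollars

E[X] = (4/15)·4 + (8/15)·30 + (1/15)·40 + (2/15)·58
     = 412/15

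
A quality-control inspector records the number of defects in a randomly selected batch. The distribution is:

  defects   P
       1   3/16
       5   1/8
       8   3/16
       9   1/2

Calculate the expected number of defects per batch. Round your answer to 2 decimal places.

6.81

E[X] = (3/16)·1 + (1/8)·5 + (3/16)·8 + (1/2)·9
     = 109/16 ≈ 6.81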